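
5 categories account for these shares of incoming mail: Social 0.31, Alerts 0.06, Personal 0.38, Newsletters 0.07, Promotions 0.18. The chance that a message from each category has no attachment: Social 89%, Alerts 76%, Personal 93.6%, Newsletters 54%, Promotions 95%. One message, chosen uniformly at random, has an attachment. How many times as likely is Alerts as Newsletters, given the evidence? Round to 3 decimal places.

0.447

Taking complements, P(attachment | each) = Social 0.11, Alerts 0.24, Personal 0.064, Newsletters 0.46, Promotions 0.05.
Unnormalized posteriors (prior × likelihood):
  Social: 0.31 × 0.11 = 0.0341
  Alerts: 0.06 × 0.24 = 0.0144
  Personal: 0.38 × 0.064 = 0.02432
  Newsletters: 0.07 × 0.46 = 0.0322
  Promotions: 0.18 × 0.05 = 0.009
Sum = 0.11402.
The ratio is 0.0144 / 0.0322 (the normalizer cancels) = 0.447.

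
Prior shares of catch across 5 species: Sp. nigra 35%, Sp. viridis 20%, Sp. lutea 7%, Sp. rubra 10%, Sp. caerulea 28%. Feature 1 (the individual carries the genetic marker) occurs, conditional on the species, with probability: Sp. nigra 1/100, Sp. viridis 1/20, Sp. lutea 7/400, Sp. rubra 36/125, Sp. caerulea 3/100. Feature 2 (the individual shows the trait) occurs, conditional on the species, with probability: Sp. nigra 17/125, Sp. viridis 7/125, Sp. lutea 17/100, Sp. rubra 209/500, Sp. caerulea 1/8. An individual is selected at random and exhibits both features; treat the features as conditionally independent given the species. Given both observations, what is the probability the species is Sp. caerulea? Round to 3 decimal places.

0.073

Unnormalized posteriors (prior × likelihood):
  Sp. nigra: 0.35 × 0.01 × 0.136 = 0.000476
  Sp. viridis: 0.2 × 0.05 × 0.056 = 0.00056
  Sp. lutea: 0.07 × 0.0175 × 0.17 = 0.00020825
  Sp. rubra: 0.1 × 0.288 × 0.418 = 0.0120384
  Sp. caerulea: 0.28 × 0.03 × 0.125 = 0.00105
Total = 0.01433265.
P(Sp. caerulea | evidence) = 0.00105 / 0.01433265 ≈ 0.073.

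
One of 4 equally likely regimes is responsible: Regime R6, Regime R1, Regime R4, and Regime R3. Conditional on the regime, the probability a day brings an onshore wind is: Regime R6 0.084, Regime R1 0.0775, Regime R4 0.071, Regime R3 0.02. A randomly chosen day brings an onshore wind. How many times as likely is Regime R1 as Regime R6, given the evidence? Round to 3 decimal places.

0.923

With a uniform prior (1/4 each), posterior ∝ likelihood:
  Regime R6: 0.084
  Regime R1: 0.0775
  Regime R4: 0.071
  Regime R3: 0.02
Sum = 0.2525.
The ratio is 0.0775 / 0.084 (the normalizer cancels) = 0.923.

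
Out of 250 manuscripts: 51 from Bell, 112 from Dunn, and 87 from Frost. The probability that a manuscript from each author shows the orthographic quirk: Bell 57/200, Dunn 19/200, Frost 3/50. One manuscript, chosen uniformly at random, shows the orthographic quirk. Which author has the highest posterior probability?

Compute prior × likelihood for every hypothesis:
  Bell: 0.204 × 0.285 = 0.05814
  Dunn: 0.448 × 0.095 = 0.04256
  Frost: 0.348 × 0.06 = 0.02088
Normalizing constant = 0.12158.
Largest term belongs to Bell, so Bell is most probable.

Bell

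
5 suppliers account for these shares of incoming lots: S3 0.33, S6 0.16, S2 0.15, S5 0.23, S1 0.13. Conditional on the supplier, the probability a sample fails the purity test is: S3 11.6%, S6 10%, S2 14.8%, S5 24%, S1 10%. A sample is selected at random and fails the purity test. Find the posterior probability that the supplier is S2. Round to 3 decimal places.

0.153

Prior × likelihood for each hypothesis:
  S3: 0.33 × 0.116 = 0.03828
  S6: 0.16 × 0.1 = 0.016
  S2: 0.15 × 0.148 = 0.0222
  S5: 0.23 × 0.24 = 0.0552
  S1: 0.13 × 0.1 = 0.013
Total = 0.14468.
P(S2 | evidence) = 0.0222 / 0.14468 ≈ 0.153.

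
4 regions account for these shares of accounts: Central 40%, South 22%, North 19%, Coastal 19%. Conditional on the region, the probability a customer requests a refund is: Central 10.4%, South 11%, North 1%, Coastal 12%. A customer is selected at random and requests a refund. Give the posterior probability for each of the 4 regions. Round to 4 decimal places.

Central 0.4597, South 0.2674, North 0.0210, Coastal 0.2519

By Bayes' rule, posterior ∝ prior × likelihood:
  Central: 0.4 × 0.104 = 0.0416
  South: 0.22 × 0.11 = 0.0242
  North: 0.19 × 0.01 = 0.0019
  Coastal: 0.19 × 0.12 = 0.0228
Normalizing constant = 0.0905.
P(Central | refund) = 0.0416/0.0905 ≈ 0.4597
P(South | refund) = 0.0242/0.0905 ≈ 0.2674
P(North | refund) = 0.0019/0.0905 ≈ 0.0210
P(Coastal | refund) = 0.0228/0.0905 ≈ 0.2519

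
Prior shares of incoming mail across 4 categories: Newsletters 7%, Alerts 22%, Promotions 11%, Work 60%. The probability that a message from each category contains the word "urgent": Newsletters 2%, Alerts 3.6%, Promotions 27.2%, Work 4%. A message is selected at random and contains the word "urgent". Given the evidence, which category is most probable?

By Bayes' rule, posterior ∝ prior × likelihood:
  Newsletters: 0.07 × 0.02 = 0.0014
  Alerts: 0.22 × 0.036 = 0.00792
  Promotions: 0.11 × 0.272 = 0.02992
  Work: 0.6 × 0.04 = 0.024
Normalizing constant = 0.06324.
Largest term belongs to Promotions, so Promotions is most probable.

Promotions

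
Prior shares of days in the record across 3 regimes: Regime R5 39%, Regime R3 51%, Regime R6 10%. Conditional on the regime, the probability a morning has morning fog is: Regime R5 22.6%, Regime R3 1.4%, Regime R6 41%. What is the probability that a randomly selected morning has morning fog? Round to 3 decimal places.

Compute prior × likelihood for every hypothesis:
  Regime R5: 0.39 × 0.226 = 0.08814
  Regime R3: 0.51 × 0.014 = 0.00714
  Regime R6: 0.1 × 0.41 = 0.041
P(fog) = 0.08814 + 0.00714 + 0.041 = 0.13628 → 0.136.

0.136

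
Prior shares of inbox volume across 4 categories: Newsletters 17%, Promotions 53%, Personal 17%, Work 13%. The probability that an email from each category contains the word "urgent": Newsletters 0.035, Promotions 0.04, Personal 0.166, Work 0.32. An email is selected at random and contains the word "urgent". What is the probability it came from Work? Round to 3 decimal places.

Prior × likelihood for each hypothesis:
  Newsletters: 0.17 × 0.035 = 0.00595
  Promotions: 0.53 × 0.04 = 0.0212
  Personal: 0.17 × 0.166 = 0.02822
  Work: 0.13 × 0.32 = 0.0416
Sum = 0.09697.
P(Work | evidence) = 0.0416 / 0.09697 ≈ 0.429.

0.429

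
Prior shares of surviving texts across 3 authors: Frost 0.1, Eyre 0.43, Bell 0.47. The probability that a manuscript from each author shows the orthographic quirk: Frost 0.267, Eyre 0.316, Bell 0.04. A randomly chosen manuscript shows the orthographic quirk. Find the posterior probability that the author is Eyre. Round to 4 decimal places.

Compute prior × likelihood for every hypothesis:
  Frost: 0.1 × 0.267 = 0.0267
  Eyre: 0.43 × 0.316 = 0.13588
  Bell: 0.47 × 0.04 = 0.0188
Normalizing constant = 0.18138.
P(Eyre | evidence) = 0.13588 / 0.18138 ≈ 0.7491.

0.7491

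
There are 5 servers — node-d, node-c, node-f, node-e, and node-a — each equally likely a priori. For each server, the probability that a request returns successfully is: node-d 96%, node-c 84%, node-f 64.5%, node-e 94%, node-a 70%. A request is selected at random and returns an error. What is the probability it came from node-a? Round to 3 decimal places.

Taking complements, P(error | each) = node-d 0.04, node-c 0.16, node-f 0.355, node-e 0.06, node-a 0.3.
With a uniform prior (1/5 each), posterior ∝ likelihood:
  node-d: 0.04
  node-c: 0.16
  node-f: 0.355
  node-e: 0.06
  node-a: 0.3
Total = 0.915.
P(node-a | evidence) = 0.3 / 0.915 ≈ 0.328.

0.328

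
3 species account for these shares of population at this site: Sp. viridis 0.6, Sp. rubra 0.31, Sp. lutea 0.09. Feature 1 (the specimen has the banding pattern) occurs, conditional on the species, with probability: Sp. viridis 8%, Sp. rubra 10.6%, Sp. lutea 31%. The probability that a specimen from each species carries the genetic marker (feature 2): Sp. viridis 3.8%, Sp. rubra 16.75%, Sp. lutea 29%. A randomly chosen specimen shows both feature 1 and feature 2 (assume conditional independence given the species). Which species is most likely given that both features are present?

Sp. lutea

Unnormalized posteriors (prior × likelihood):
  Sp. viridis: 0.6 × 0.08 × 0.038 = 0.001824
  Sp. rubra: 0.31 × 0.106 × 0.1675 = 0.00550405
  Sp. lutea: 0.09 × 0.31 × 0.29 = 0.008091
Normalizing constant = 0.01541905.
Largest term belongs to Sp. lutea, so Sp. lutea is most probable.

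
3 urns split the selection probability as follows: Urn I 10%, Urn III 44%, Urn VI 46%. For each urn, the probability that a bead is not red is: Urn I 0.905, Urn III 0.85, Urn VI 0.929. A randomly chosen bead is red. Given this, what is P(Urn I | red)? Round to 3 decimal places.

Taking complements, P(red | each) = Urn I 0.095, Urn III 0.15, Urn VI 0.071.
Compute prior × likelihood for every hypothesis:
  Urn I: 0.1 × 0.095 = 0.0095
  Urn III: 0.44 × 0.15 = 0.066
  Urn VI: 0.46 × 0.071 = 0.03266
Normalizing constant = 0.10816.
P(Urn I | evidence) = 0.0095 / 0.10816 ≈ 0.088.

0.088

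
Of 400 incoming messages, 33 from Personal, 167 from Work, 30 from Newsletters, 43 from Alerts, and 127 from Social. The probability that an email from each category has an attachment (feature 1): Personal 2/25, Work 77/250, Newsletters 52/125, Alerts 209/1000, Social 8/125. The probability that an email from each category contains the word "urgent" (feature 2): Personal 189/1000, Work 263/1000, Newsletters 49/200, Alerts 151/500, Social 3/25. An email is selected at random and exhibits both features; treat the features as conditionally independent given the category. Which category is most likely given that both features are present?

Compute prior × likelihood for every hypothesis:
  Personal: 0.0825 × 0.08 × 0.189 = 0.0012474
  Work: 0.4175 × 0.308 × 0.263 = 0.03381917
  Newsletters: 0.075 × 0.416 × 0.245 = 0.007644
  Alerts: 0.1075 × 0.209 × 0.302 = 0.006785185
  Social: 0.3175 × 0.064 × 0.12 = 0.0024384
Sum = 0.051934155.
Largest term belongs to Work, so Work is most probable.

Work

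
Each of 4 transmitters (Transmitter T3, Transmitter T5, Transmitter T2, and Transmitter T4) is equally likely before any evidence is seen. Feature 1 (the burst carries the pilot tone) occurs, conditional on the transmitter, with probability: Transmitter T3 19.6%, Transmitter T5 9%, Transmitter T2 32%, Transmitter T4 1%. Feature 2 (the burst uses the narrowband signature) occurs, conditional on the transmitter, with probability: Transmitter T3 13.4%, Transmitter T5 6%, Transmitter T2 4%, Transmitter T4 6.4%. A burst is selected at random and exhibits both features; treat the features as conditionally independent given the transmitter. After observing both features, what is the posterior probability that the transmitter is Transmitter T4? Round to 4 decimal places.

With a uniform prior (1/4 each), posterior ∝ likelihood:
  Transmitter T3: 0.196 × 0.134 = 0.026264
  Transmitter T5: 0.09 × 0.06 = 0.0054
  Transmitter T2: 0.32 × 0.04 = 0.0128
  Transmitter T4: 0.01 × 0.064 = 0.00064
Normalizing constant = 0.045104.
P(Transmitter T4 | evidence) = 0.00064 / 0.045104 ≈ 0.0142.

0.0142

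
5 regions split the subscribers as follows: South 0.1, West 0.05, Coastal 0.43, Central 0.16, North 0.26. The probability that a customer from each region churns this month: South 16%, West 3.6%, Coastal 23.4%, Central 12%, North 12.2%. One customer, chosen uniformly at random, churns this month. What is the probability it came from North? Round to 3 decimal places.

Unnormalized posteriors (prior × likelihood):
  South: 0.1 × 0.16 = 0.016
  West: 0.05 × 0.036 = 0.0018
  Coastal: 0.43 × 0.234 = 0.10062
  Central: 0.16 × 0.12 = 0.0192
  North: 0.26 × 0.122 = 0.03172
Sum = 0.16934.
P(North | evidence) = 0.03172 / 0.16934 ≈ 0.187.

0.187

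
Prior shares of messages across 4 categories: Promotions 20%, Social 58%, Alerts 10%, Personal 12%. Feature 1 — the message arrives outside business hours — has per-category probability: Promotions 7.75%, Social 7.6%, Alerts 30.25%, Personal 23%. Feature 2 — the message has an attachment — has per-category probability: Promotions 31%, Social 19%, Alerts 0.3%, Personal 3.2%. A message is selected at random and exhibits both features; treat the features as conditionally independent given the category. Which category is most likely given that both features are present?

By Bayes' rule, posterior ∝ prior × likelihood:
  Promotions: 0.2 × 0.0775 × 0.31 = 0.004805
  Social: 0.58 × 0.076 × 0.19 = 0.0083752
  Alerts: 0.1 × 0.3025 × 0.003 = 0.00009075
  Personal: 0.12 × 0.23 × 0.032 = 0.0008832
Normalizing constant = 0.01415415.
Largest term belongs to Social, so Social is most probable.

Social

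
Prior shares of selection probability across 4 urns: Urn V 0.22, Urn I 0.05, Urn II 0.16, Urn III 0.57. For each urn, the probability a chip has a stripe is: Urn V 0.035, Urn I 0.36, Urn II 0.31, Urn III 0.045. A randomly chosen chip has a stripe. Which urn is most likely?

Urn II

Compute prior × likelihood for every hypothesis:
  Urn V: 0.22 × 0.035 = 0.0077
  Urn I: 0.05 × 0.36 = 0.018
  Urn II: 0.16 × 0.31 = 0.0496
  Urn III: 0.57 × 0.045 = 0.02565
Normalizing constant = 0.10095.
Largest term belongs to Urn II, so Urn II is most probable.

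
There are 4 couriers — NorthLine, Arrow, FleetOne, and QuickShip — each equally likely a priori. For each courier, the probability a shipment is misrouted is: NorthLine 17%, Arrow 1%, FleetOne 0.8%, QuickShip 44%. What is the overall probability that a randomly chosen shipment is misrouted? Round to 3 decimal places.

With a uniform prior (1/4 each), posterior ∝ likelihood:
  NorthLine: 0.17
  Arrow: 0.01
  FleetOne: 0.008
  QuickShip: 0.44
P(misrouted) = (1/4) × (0.17 + 0.01 + 0.008 + 0.44) = 0.628/4 ≈ 0.157.

0.157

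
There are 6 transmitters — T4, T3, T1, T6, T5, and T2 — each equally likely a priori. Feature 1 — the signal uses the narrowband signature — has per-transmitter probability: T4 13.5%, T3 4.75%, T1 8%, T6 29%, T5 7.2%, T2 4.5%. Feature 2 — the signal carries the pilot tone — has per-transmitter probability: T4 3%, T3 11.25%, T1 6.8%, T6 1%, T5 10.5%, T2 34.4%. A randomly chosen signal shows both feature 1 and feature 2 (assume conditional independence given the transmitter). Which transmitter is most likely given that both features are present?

T2

With a uniform prior (1/6 each), posterior ∝ likelihood:
  T4: 0.135 × 0.03 = 0.00405
  T3: 0.0475 × 0.1125 = 0.00534375
  T1: 0.08 × 0.068 = 0.00544
  T6: 0.29 × 0.01 = 0.0029
  T5: 0.072 × 0.105 = 0.00756
  T2: 0.045 × 0.344 = 0.01548
Normalizing constant = 0.04077375.
Largest term belongs to T2, so T2 is most probable.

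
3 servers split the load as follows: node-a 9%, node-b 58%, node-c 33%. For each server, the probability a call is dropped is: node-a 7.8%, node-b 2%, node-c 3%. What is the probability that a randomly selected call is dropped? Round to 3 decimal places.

0.029

Unnormalized posteriors (prior × likelihood):
  node-a: 0.09 × 0.078 = 0.00702
  node-b: 0.58 × 0.02 = 0.0116
  node-c: 0.33 × 0.03 = 0.0099
P(dropped) = 0.00702 + 0.0116 + 0.0099 = 0.02852 → 0.029.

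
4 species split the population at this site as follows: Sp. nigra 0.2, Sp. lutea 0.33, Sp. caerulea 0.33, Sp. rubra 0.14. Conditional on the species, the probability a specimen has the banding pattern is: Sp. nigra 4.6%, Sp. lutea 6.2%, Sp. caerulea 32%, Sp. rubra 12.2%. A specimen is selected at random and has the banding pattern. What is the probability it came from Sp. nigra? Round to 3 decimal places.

0.060

Unnormalized posteriors (prior × likelihood):
  Sp. nigra: 0.2 × 0.046 = 0.0092
  Sp. lutea: 0.33 × 0.062 = 0.02046
  Sp. caerulea: 0.33 × 0.32 = 0.1056
  Sp. rubra: 0.14 × 0.122 = 0.01708
Total = 0.15234.
P(Sp. nigra | evidence) = 0.0092 / 0.15234 ≈ 0.060.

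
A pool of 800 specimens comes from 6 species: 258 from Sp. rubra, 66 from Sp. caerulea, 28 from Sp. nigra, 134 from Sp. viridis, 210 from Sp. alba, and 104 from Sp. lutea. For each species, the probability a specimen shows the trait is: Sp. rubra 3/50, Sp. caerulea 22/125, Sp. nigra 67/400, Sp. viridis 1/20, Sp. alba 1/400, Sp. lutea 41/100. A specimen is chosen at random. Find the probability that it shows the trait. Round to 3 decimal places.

0.102

Prior × likelihood for each hypothesis:
  Sp. rubra: 0.3225 × 0.06 = 0.01935
  Sp. caerulea: 0.0825 × 0.176 = 0.01452
  Sp. nigra: 0.035 × 0.1675 = 0.0058625
  Sp. viridis: 0.1675 × 0.05 = 0.008375
  Sp. alba: 0.2625 × 0.0025 = 0.00065625
  Sp. lutea: 0.13 × 0.41 = 0.0533
P(trait) = 0.01935 + 0.01452 + 0.0058625 + 0.008375 + 0.00065625 + 0.0533 = 0.10206375 → 0.102.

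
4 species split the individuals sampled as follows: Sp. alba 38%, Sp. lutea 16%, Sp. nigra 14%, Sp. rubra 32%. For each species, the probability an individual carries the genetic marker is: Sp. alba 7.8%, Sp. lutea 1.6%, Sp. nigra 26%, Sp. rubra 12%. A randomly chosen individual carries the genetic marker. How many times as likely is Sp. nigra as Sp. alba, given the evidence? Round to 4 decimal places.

Unnormalized posteriors (prior × likelihood):
  Sp. alba: 0.38 × 0.078 = 0.02964
  Sp. lutea: 0.16 × 0.016 = 0.00256
  Sp. nigra: 0.14 × 0.26 = 0.0364
  Sp. rubra: 0.32 × 0.12 = 0.0384
Total = 0.107.
The ratio is 0.0364 / 0.02964 (the normalizer cancels) = 1.2281.

1.2281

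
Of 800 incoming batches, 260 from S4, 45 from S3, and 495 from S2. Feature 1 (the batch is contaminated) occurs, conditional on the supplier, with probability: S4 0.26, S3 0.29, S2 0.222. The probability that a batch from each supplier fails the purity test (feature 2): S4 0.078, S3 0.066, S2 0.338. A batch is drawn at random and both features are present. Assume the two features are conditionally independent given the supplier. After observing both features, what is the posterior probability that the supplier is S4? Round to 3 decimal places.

0.122

Prior × likelihood for each hypothesis:
  S4: 0.325 × 0.26 × 0.078 = 0.006591
  S3: 0.05625 × 0.29 × 0.066 = 0.001076625
  S2: 0.61875 × 0.222 × 0.338 = 0.046428525
Normalizing constant = 0.05409615.
P(S4 | evidence) = 0.006591 / 0.05409615 ≈ 0.122.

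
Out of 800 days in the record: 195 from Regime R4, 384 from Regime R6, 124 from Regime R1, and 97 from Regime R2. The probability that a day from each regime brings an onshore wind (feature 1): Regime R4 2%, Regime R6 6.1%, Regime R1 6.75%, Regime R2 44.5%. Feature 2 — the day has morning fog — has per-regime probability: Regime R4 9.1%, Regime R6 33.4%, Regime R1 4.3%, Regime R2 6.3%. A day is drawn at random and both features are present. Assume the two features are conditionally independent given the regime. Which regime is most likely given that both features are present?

Regime R6

Prior × likelihood for each hypothesis:
  Regime R4: 0.24375 × 0.02 × 0.091 = 0.000443625
  Regime R6: 0.48 × 0.061 × 0.334 = 0.00977952
  Regime R1: 0.155 × 0.0675 × 0.043 = 0.0004498875
  Regime R2: 0.12125 × 0.445 × 0.063 = 0.00339924375
Normalizing constant = 0.01407227625.
Largest term belongs to Regime R6, so Regime R6 is most probable.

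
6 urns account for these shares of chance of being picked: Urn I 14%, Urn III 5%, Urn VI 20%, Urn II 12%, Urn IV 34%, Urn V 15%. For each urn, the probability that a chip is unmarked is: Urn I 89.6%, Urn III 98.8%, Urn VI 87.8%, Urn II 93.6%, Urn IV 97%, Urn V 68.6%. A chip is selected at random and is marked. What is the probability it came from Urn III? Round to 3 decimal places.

Taking complements, P(marked | each) = Urn I 0.104, Urn III 0.012, Urn VI 0.122, Urn II 0.064, Urn IV 0.03, Urn V 0.314.
Unnormalized posteriors (prior × likelihood):
  Urn I: 0.14 × 0.104 = 0.01456
  Urn III: 0.05 × 0.012 = 0.0006
  Urn VI: 0.2 × 0.122 = 0.0244
  Urn II: 0.12 × 0.064 = 0.00768
  Urn IV: 0.34 × 0.03 = 0.0102
  Urn V: 0.15 × 0.314 = 0.0471
Sum = 0.10454.
P(Urn III | evidence) = 0.0006 / 0.10454 ≈ 0.006.

0.006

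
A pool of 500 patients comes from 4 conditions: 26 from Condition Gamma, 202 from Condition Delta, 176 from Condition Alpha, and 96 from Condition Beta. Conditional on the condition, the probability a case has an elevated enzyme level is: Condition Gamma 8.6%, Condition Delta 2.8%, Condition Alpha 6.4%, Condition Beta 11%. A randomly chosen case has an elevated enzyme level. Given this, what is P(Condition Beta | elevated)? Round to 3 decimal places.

0.355

Unnormalized posteriors (prior × likelihood):
  Condition Gamma: 0.052 × 0.086 = 0.004472
  Condition Delta: 0.404 × 0.028 = 0.011312
  Condition Alpha: 0.352 × 0.064 = 0.022528
  Condition Beta: 0.192 × 0.11 = 0.02112
Total = 0.059432.
P(Condition Beta | evidence) = 0.02112 / 0.059432 ≈ 0.355.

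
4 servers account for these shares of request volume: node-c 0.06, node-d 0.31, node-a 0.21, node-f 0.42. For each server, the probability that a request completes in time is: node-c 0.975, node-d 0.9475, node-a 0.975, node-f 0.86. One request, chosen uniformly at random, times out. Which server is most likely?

Taking complements, P(timeout | each) = node-c 0.025, node-d 0.0525, node-a 0.025, node-f 0.14.
Compute prior × likelihood for every hypothesis:
  node-c: 0.06 × 0.025 = 0.0015
  node-d: 0.31 × 0.0525 = 0.016275
  node-a: 0.21 × 0.025 = 0.00525
  node-f: 0.42 × 0.14 = 0.0588
Sum = 0.081825.
Largest term belongs to node-f, so node-f is most probable.

node-f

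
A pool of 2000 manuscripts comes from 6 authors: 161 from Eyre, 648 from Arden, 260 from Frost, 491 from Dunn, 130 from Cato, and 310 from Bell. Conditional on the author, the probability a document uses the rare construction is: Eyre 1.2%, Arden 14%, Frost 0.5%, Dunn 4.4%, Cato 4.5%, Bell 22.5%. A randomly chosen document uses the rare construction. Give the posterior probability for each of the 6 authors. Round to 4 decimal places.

Unnormalized posteriors (prior × likelihood):
  Eyre: 0.0805 × 0.012 = 0.000966
  Arden: 0.324 × 0.14 = 0.04536
  Frost: 0.13 × 0.005 = 0.00065
  Dunn: 0.2455 × 0.044 = 0.010802
  Cato: 0.065 × 0.045 = 0.002925
  Bell: 0.155 × 0.225 = 0.034875
Sum = 0.095578.
P(Eyre | rare-form) = 0.000966/0.095578 ≈ 0.0101
P(Arden | rare-form) = 0.04536/0.095578 ≈ 0.4746
P(Frost | rare-form) = 0.00065/0.095578 ≈ 0.0068
P(Dunn | rare-form) = 0.010802/0.095578 ≈ 0.1130
P(Cato | rare-form) = 0.002925/0.095578 ≈ 0.0306
P(Bell | rare-form) = 0.034875/0.095578 ≈ 0.3649

Eyre 0.0101, Arden 0.4746, Frost 0.0068, Dunn 0.1130, Cato 0.0306, Bell 0.3649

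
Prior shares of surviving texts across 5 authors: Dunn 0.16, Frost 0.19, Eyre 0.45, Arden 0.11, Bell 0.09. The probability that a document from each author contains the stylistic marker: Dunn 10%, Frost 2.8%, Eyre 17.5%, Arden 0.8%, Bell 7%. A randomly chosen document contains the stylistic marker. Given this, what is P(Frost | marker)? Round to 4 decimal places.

Compute prior × likelihood for every hypothesis:
  Dunn: 0.16 × 0.1 = 0.016
  Frost: 0.19 × 0.028 = 0.00532
  Eyre: 0.45 × 0.175 = 0.07875
  Arden: 0.11 × 0.008 = 0.00088
  Bell: 0.09 × 0.07 = 0.0063
Normalizing constant = 0.10725.
P(Frost | evidence) = 0.00532 / 0.10725 ≈ 0.0496.

0.0496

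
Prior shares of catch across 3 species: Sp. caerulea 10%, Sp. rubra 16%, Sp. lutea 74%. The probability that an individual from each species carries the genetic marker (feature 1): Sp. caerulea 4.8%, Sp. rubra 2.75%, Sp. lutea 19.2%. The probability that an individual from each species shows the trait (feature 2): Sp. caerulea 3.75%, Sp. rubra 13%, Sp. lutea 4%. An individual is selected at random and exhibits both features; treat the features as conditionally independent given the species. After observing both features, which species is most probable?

Sp. lutea

Compute prior × likelihood for every hypothesis:
  Sp. caerulea: 0.1 × 0.048 × 0.0375 = 0.00018
  Sp. rubra: 0.16 × 0.0275 × 0.13 = 0.000572
  Sp. lutea: 0.74 × 0.192 × 0.04 = 0.0056832
Sum = 0.0064352.
Largest term belongs to Sp. lutea, so Sp. lutea is most probable.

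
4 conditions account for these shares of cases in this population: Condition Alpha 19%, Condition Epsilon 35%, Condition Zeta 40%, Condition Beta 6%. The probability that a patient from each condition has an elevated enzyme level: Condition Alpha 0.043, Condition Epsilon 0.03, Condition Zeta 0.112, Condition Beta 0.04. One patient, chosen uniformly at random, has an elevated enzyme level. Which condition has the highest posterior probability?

By Bayes' rule, posterior ∝ prior × likelihood:
  Condition Alpha: 0.19 × 0.043 = 0.00817
  Condition Epsilon: 0.35 × 0.03 = 0.0105
  Condition Zeta: 0.4 × 0.112 = 0.0448
  Condition Beta: 0.06 × 0.04 = 0.0024
Total = 0.06587.
Largest term belongs to Condition Zeta, so Condition Zeta is most probable.

Condition Zeta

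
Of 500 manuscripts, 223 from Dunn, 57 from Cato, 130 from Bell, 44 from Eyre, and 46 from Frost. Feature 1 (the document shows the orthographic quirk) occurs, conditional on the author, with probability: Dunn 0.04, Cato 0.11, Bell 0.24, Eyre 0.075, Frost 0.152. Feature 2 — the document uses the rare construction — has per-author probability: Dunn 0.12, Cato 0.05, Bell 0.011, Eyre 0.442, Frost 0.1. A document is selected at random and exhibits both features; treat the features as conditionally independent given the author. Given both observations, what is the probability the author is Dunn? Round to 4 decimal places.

0.2755

Unnormalized posteriors (prior × likelihood):
  Dunn: 0.446 × 0.04 × 0.12 = 0.0021408
  Cato: 0.114 × 0.11 × 0.05 = 0.000627
  Bell: 0.26 × 0.24 × 0.011 = 0.0006864
  Eyre: 0.088 × 0.075 × 0.442 = 0.0029172
  Frost: 0.092 × 0.152 × 0.1 = 0.0013984
Sum = 0.0077698.
P(Dunn | evidence) = 0.0021408 / 0.0077698 ≈ 0.2755.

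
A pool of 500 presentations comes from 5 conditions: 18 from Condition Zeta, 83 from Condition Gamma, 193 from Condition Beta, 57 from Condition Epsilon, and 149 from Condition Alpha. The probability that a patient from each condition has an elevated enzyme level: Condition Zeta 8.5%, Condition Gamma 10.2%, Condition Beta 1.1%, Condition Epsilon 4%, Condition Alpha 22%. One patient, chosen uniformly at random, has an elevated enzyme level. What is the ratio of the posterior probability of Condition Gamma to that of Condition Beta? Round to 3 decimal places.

Compute prior × likelihood for every hypothesis:
  Condition Zeta: 0.036 × 0.085 = 0.00306
  Condition Gamma: 0.166 × 0.102 = 0.016932
  Condition Beta: 0.386 × 0.011 = 0.004246
  Condition Epsilon: 0.114 × 0.04 = 0.00456
  Condition Alpha: 0.298 × 0.22 = 0.06556
Normalizing constant = 0.094358.
The ratio is 0.016932 / 0.004246 (the normalizer cancels) = 3.988.

3.988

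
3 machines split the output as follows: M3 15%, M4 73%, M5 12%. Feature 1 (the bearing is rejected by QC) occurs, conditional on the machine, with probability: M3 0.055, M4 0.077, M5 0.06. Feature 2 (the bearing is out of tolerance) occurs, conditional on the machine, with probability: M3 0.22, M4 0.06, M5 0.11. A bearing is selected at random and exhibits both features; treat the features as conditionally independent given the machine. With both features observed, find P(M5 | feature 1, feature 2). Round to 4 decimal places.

Compute prior × likelihood for every hypothesis:
  M3: 0.15 × 0.055 × 0.22 = 0.001815
  M4: 0.73 × 0.077 × 0.06 = 0.0033726
  M5: 0.12 × 0.06 × 0.11 = 0.000792
Sum = 0.0059796.
P(M5 | evidence) = 0.000792 / 0.0059796 ≈ 0.1325.

0.1325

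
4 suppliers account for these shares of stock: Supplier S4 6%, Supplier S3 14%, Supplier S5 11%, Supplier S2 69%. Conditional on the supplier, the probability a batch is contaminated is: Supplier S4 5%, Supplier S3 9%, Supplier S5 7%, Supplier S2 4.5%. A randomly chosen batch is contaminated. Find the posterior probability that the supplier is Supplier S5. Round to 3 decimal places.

0.142

Compute prior × likelihood for every hypothesis:
  Supplier S4: 0.06 × 0.05 = 0.003
  Supplier S3: 0.14 × 0.09 = 0.0126
  Supplier S5: 0.11 × 0.07 = 0.0077
  Supplier S2: 0.69 × 0.045 = 0.03105
Total = 0.05435.
P(Supplier S5 | evidence) = 0.0077 / 0.05435 ≈ 0.142.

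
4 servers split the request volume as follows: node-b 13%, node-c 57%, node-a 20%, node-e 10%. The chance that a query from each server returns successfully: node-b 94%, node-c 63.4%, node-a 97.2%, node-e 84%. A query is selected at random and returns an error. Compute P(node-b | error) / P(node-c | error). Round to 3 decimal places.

Taking complements, P(error | each) = node-b 0.06, node-c 0.366, node-a 0.028, node-e 0.16.
Prior × likelihood for each hypothesis:
  node-b: 0.13 × 0.06 = 0.0078
  node-c: 0.57 × 0.366 = 0.20862
  node-a: 0.2 × 0.028 = 0.0056
  node-e: 0.1 × 0.16 = 0.016
Normalizing constant = 0.23802.
The ratio is 0.0078 / 0.20862 (the normalizer cancels) = 0.037.

0.037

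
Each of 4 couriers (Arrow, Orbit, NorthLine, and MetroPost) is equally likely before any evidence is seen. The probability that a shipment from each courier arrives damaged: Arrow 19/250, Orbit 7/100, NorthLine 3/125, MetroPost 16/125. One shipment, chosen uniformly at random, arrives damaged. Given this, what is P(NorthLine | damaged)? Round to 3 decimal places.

0.081

With a uniform prior (1/4 each), posterior ∝ likelihood:
  Arrow: 0.076
  Orbit: 0.07
  NorthLine: 0.024
  MetroPost: 0.128
Sum = 0.298.
P(NorthLine | evidence) = 0.024 / 0.298 ≈ 0.081.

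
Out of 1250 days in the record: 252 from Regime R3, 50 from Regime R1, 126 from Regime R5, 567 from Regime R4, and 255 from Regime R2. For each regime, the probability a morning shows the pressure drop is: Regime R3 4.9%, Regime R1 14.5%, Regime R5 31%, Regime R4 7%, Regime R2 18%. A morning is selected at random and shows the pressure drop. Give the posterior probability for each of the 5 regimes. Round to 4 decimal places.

Unnormalized posteriors (prior × likelihood):
  Regime R3: 0.2016 × 0.049 = 0.0098784
  Regime R1: 0.04 × 0.145 = 0.0058
  Regime R5: 0.1008 × 0.31 = 0.031248
  Regime R4: 0.4536 × 0.07 = 0.031752
  Regime R2: 0.204 × 0.18 = 0.03672
Normalizing constant = 0.1153984.
P(Regime R3 | drop) = 0.0098784/0.1153984 ≈ 0.0856
P(Regime R1 | drop) = 0.0058/0.1153984 ≈ 0.0503
P(Regime R5 | drop) = 0.031248/0.1153984 ≈ 0.2708
P(Regime R4 | drop) = 0.031752/0.1153984 ≈ 0.2752
P(Regime R2 | drop) = 0.03672/0.1153984 ≈ 0.3182
(Check: 0.0856+0.0503+0.2708+0.2752+0.3182 = 1.0001.)

Regime R3 0.0856, Regime R1 0.0503, Regime R5 0.2708, Regime R4 0.2752, Regime R2 0.3182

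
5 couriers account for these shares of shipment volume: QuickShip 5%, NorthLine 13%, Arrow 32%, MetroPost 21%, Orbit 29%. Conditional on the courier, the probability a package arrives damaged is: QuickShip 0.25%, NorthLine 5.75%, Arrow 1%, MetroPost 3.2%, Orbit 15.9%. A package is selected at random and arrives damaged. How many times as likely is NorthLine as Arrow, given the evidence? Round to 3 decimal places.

Unnormalized posteriors (prior × likelihood):
  QuickShip: 0.05 × 0.0025 = 0.000125
  NorthLine: 0.13 × 0.0575 = 0.007475
  Arrow: 0.32 × 0.01 = 0.0032
  MetroPost: 0.21 × 0.032 = 0.00672
  Orbit: 0.29 × 0.159 = 0.04611
Sum = 0.06363.
The ratio is 0.007475 / 0.0032 (the normalizer cancels) = 2.336.

2.336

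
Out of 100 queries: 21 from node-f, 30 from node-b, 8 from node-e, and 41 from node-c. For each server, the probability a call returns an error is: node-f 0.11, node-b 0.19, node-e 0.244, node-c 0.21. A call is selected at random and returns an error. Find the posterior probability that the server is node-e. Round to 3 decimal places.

Unnormalized posteriors (prior × likelihood):
  node-f: 0.21 × 0.11 = 0.0231
  node-b: 0.3 × 0.19 = 0.057
  node-e: 0.08 × 0.244 = 0.01952
  node-c: 0.41 × 0.21 = 0.0861
Total = 0.18572.
P(node-e | evidence) = 0.01952 / 0.18572 ≈ 0.105.

0.105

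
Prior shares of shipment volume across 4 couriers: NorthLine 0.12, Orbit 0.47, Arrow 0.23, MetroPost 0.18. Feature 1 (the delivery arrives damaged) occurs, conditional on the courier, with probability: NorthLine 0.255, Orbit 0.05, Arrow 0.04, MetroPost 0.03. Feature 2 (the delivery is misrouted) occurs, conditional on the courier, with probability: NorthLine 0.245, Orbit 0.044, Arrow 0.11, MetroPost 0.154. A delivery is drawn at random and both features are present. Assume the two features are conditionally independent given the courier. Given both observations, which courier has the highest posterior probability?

NorthLine

Unnormalized posteriors (prior × likelihood):
  NorthLine: 0.12 × 0.255 × 0.245 = 0.007497
  Orbit: 0.47 × 0.05 × 0.044 = 0.001034
  Arrow: 0.23 × 0.04 × 0.11 = 0.001012
  MetroPost: 0.18 × 0.03 × 0.154 = 0.0008316
Normalizing constant = 0.0103746.
Largest term belongs to NorthLine, so NorthLine is most probable.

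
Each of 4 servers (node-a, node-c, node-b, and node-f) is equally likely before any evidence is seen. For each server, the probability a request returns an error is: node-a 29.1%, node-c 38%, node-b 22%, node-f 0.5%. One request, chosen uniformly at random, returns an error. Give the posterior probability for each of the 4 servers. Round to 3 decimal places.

Since the prior is uniform, the posterior is proportional to the likelihood:
  node-a: 0.291
  node-c: 0.38
  node-b: 0.22
  node-f: 0.005
Sum = 0.896.
P(node-a | error) = 0.291/0.896 ≈ 0.325
P(node-c | error) = 0.38/0.896 ≈ 0.424
P(node-b | error) = 0.22/0.896 ≈ 0.246
P(node-f | error) = 0.005/0.896 ≈ 0.006

node-a 0.325, node-c 0.424, node-b 0.246, node-f 0.006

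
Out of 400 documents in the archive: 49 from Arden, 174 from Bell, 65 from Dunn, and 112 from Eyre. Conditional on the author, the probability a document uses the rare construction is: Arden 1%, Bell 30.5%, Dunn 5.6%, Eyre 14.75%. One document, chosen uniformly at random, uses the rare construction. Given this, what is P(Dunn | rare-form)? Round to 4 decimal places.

Unnormalized posteriors (prior × likelihood):
  Arden: 0.1225 × 0.01 = 0.001225
  Bell: 0.435 × 0.305 = 0.132675
  Dunn: 0.1625 × 0.056 = 0.0091
  Eyre: 0.28 × 0.1475 = 0.0413
Sum = 0.1843.
P(Dunn | evidence) = 0.0091 / 0.1843 ≈ 0.0494.

0.0494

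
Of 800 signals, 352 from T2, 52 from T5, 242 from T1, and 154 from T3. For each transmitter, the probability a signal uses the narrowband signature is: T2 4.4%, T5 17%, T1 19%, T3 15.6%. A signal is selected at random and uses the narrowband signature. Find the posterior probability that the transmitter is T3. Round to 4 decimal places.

By Bayes' rule, posterior ∝ prior × likelihood:
  T2: 0.44 × 0.044 = 0.01936
  T5: 0.065 × 0.17 = 0.01105
  T1: 0.3025 × 0.19 = 0.057475
  T3: 0.1925 × 0.156 = 0.03003
Sum = 0.117915.
P(T3 | evidence) = 0.03003 / 0.117915 ≈ 0.2547.

0.2547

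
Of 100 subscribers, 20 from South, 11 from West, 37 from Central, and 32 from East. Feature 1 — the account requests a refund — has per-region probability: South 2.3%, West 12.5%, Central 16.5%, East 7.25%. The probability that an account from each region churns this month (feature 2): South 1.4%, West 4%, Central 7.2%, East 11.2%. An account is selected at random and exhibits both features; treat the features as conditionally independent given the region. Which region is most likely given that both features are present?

Central

Prior × likelihood for each hypothesis:
  South: 0.2 × 0.023 × 0.014 = 0.0000644
  West: 0.11 × 0.125 × 0.04 = 0.00055
  Central: 0.37 × 0.165 × 0.072 = 0.0043956
  East: 0.32 × 0.0725 × 0.112 = 0.0025984
Total = 0.0076084.
Largest term belongs to Central, so Central is most probable.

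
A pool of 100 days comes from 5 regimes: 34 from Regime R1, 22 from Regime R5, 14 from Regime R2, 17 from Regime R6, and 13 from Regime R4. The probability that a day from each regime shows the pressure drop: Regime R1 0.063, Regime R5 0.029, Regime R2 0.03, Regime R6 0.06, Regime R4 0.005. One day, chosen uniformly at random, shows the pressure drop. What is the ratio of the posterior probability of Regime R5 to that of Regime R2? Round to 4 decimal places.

1.5190

By Bayes' rule, posterior ∝ prior × likelihood:
  Regime R1: 0.34 × 0.063 = 0.02142
  Regime R5: 0.22 × 0.029 = 0.00638
  Regime R2: 0.14 × 0.03 = 0.0042
  Regime R6: 0.17 × 0.06 = 0.0102
  Regime R4: 0.13 × 0.005 = 0.00065
Normalizing constant = 0.04285.
The ratio is 0.00638 / 0.0042 (the normalizer cancels) = 1.5190.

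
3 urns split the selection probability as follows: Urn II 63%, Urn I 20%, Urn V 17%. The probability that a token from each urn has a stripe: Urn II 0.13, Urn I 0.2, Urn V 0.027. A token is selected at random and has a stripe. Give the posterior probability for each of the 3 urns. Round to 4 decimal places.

Urn II 0.6475, Urn I 0.3162, Urn V 0.0363

Prior × likelihood for each hypothesis:
  Urn II: 0.63 × 0.13 = 0.0819
  Urn I: 0.2 × 0.2 = 0.04
  Urn V: 0.17 × 0.027 = 0.00459
Total = 0.12649.
P(Urn II | striped) = 0.0819/0.12649 ≈ 0.6475
P(Urn I | striped) = 0.04/0.12649 ≈ 0.3162
P(Urn V | striped) = 0.00459/0.12649 ≈ 0.0363
(Check: 0.6475+0.3162+0.0363 = 1.0000.)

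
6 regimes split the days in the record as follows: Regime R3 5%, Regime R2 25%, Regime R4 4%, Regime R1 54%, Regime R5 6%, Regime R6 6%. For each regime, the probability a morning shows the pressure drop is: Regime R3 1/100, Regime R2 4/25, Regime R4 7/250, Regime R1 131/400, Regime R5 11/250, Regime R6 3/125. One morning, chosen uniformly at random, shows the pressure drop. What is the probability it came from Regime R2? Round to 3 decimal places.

0.180

Prior × likelihood for each hypothesis:
  Regime R3: 0.05 × 0.01 = 0.0005
  Regime R2: 0.25 × 0.16 = 0.04
  Regime R4: 0.04 × 0.028 = 0.00112
  Regime R1: 0.54 × 0.3275 = 0.17685
  Regime R5: 0.06 × 0.044 = 0.00264
  Regime R6: 0.06 × 0.024 = 0.00144
Total = 0.22255.
P(Regime R2 | evidence) = 0.04 / 0.22255 ≈ 0.180.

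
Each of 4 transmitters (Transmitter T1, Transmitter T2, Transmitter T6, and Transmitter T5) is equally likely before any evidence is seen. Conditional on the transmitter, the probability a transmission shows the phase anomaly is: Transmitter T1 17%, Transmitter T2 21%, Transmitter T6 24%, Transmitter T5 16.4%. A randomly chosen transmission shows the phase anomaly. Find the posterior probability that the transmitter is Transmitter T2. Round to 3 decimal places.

0.268

With a uniform prior (1/4 each), posterior ∝ likelihood:
  Transmitter T1: 0.17
  Transmitter T2: 0.21
  Transmitter T6: 0.24
  Transmitter T5: 0.164
Normalizing constant = 0.784.
P(Transmitter T2 | evidence) = 0.21 / 0.784 ≈ 0.268.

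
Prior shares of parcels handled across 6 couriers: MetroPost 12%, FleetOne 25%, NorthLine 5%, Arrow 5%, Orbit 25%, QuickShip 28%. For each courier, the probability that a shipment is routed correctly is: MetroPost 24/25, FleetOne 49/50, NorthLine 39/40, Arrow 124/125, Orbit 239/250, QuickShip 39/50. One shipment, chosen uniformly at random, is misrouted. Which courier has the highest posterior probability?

QuickShip

Taking complements, P(misrouted | each) = MetroPost 0.04, FleetOne 0.02, NorthLine 0.025, Arrow 0.008, Orbit 0.044, QuickShip 0.22.
Prior × likelihood for each hypothesis:
  MetroPost: 0.12 × 0.04 = 0.0048
  FleetOne: 0.25 × 0.02 = 0.005
  NorthLine: 0.05 × 0.025 = 0.00125
  Arrow: 0.05 × 0.008 = 0.0004
  Orbit: 0.25 × 0.044 = 0.011
  QuickShip: 0.28 × 0.22 = 0.0616
Normalizing constant = 0.08405.
Largest term belongs to QuickShip, so QuickShip is most probable.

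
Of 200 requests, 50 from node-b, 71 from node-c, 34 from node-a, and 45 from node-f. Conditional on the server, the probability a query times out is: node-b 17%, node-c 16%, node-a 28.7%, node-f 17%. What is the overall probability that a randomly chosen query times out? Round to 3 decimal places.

0.186

Compute prior × likelihood for every hypothesis:
  node-b: 0.25 × 0.17 = 0.0425
  node-c: 0.355 × 0.16 = 0.0568
  node-a: 0.17 × 0.287 = 0.04879
  node-f: 0.225 × 0.17 = 0.03825
P(timeout) = 0.0425 + 0.0568 + 0.04879 + 0.03825 = 0.18634 → 0.186.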